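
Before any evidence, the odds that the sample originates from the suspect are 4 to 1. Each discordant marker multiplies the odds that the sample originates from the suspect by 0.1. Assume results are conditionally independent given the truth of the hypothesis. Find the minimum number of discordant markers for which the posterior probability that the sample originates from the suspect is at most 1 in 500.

Prior odds = 4.
Likelihood ratio per discordant marker = 0.1.
Target posterior odds = 0.002/0.998 = 1/499.
Require 0.1ⁿ ≤ 1/499 ÷ 4 = 1/1996.
0.1³ = 0.001 is still above 1/1996 but 0.1⁴ = 0.0001 is at or below it, so n = 4.

4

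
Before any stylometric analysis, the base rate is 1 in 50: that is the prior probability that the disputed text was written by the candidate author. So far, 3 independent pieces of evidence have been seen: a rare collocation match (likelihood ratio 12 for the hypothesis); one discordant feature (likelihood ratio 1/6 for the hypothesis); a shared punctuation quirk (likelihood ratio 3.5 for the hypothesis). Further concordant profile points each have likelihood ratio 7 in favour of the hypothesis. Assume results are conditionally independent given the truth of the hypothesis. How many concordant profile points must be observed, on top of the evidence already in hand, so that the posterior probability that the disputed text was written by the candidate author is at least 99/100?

Prior odds = 0.02/0.98 = 1/49.
Combined Bayes factor of the evidence already in hand = 12 × (1/6) × 3.5 = 7.
Odds after that evidence = (1/49) × 7 = 1/7.
Target odds = 0.99/0.01 = 99.
Need 7ⁿ ≥ 99 ÷ (1/7) = 693.
7³ = 343 falls short of 693 but 7⁴ = 2401 reaches it, so n = 4.

4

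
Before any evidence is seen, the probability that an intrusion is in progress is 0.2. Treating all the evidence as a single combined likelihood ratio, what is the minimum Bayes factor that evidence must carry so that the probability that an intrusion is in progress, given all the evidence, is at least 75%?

12

Prior odds = 0.2/0.8 = 0.25.
Target odds = 0.75/0.25 = 3.
Required Bayes factor = 3 ÷ 0.25 = 12.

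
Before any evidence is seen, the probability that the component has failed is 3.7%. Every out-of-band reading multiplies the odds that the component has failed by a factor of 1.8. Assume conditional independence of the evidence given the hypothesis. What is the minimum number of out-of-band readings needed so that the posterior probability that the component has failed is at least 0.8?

Prior odds = 0.037/0.963 = 37/963.
Likelihood ratio per out-of-band reading = 1.8.
Target odds: 0.8 ÷ 0.2 = 4.
Need (37/963) × 1.8ⁿ ≥ 4, i.e. 1.8ⁿ ≥ 3852/37.
1.8⁷ = 4782969/78125 falls short of 3852/37 but 1.8⁸ = 43046721/390625 reaches it, so n = 8.

8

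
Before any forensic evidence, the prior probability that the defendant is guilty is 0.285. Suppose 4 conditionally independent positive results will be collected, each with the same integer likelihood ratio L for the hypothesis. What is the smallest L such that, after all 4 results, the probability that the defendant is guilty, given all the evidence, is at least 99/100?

4

Prior odds = 0.285/0.715 = 57/143.
Target odds = 0.99/0.01 = 99.
Need L⁴ ≥ 99 ÷ (57/143) = 4719/19.
3⁴ = 81 < 4719/19 ≤ 256 = 4⁴, so L = 4.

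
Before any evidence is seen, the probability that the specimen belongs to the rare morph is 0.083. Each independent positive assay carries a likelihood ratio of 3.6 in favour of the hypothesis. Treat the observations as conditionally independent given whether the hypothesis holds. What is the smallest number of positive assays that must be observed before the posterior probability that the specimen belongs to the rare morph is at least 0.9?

4

Prior odds: 0.083 ÷ 0.917 = 83/917.
Likelihood ratio per positive assay = 3.6.
Target posterior odds = 0.9/0.1 = 9.
Need (83/917) × 3.6ⁿ ≥ 9, i.e. 3.6ⁿ ≥ 8253/83.
3.6³ = 46.656 falls short of 8253/83 but 3.6⁴ = 167.9616 reaches it, so n = 4.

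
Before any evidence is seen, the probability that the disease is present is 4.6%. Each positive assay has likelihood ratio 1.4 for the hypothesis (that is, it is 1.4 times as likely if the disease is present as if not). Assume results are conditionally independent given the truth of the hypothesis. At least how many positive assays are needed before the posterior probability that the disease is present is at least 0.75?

13

Prior odds = 0.046/0.954 = 23/477.
Likelihood ratio per positive assay = 1.4.
Target odds: 0.75 ÷ 0.25 = 3.
Require 1.4ⁿ ≥ 3 ÷ (23/477) = 1431/23.
1.4¹² ≈56.6939 falls short of 1431/23 but 1.4¹³ ≈79.3715 reaches it, so n = 13.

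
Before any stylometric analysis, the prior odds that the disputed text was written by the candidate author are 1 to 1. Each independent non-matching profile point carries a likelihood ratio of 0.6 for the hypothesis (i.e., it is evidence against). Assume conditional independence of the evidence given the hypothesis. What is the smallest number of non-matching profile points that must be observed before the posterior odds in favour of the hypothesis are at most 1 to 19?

6

Prior odds = 1.
Likelihood ratio per non-matching profile point = 0.6.
Target odds = 1/19.
Require 0.6ⁿ ≤ 1/19 ÷ 1 = 1/19.
0.6⁵ = 0.07776 is still above 1/19 but 0.6⁶ = 729/15625 is at or below it, so n = 6.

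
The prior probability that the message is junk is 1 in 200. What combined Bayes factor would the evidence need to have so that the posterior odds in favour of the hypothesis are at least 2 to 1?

398

Prior odds = 0.005/0.995 = 1/199.
Target odds = 2.
Required Bayes factor = 2 ÷ (1/199) = 398.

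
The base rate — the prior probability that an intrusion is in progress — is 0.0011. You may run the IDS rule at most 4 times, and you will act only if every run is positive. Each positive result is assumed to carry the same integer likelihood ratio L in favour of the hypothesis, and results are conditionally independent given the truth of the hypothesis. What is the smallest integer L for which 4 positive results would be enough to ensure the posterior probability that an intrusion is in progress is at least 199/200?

Prior odds = 0.0011/0.9989 = 11/9989.
Target odds = 0.995/0.005 = 199.
Need L⁴ ≥ 199 ÷ (11/9989) = 1987811/11.
20⁴ = 160000 < 1987811/11 ≤ 194481 = 21⁴, so L = 21.

21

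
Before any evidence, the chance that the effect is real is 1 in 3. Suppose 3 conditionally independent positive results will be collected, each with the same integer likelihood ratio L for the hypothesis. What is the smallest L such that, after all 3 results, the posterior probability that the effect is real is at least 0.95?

4

Prior odds = (1/3)/(2/3) = 0.5.
Target odds = 0.95/0.05 = 19.
Need L³ ≥ 19 ÷ 0.5 = 38.
3³ = 27 < 38 ≤ 64 = 4³, so L = 4.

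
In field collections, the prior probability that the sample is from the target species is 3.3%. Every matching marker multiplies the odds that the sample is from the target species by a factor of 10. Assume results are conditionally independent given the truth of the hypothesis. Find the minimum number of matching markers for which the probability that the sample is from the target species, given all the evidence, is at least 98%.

4

Prior odds = 0.033/0.967 = 33/967.
Likelihood ratio per matching marker = 10.
Target odds: 0.98 ÷ 0.02 = 49.
Need (33/967) × 10ⁿ ≥ 49, i.e. 10ⁿ ≥ 47383/33.
10³ = 1000 falls short of 47383/33 but 10⁴ = 10000 reaches it, so n = 4.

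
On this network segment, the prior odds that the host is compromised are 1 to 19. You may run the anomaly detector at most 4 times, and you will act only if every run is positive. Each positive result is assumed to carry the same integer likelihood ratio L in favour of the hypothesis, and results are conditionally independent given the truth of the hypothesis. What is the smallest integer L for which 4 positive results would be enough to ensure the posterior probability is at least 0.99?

Prior odds = 1/19.
Target odds = 0.99/0.01 = 99.
Need L⁴ ≥ 99 ÷ (1/19) = 1881.
6⁴ = 1296 < 1881 ≤ 2401 = 7⁴, so L = 7.

7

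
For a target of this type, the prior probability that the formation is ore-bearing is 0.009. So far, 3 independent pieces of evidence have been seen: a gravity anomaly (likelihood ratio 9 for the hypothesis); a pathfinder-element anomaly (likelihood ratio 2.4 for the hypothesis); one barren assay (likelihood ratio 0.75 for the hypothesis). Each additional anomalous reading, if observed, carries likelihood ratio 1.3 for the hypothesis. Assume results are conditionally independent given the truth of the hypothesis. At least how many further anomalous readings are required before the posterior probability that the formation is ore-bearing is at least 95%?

Prior odds = 0.009/0.991 = 9/991.
Combined Bayes factor of the evidence already in hand = 9 × 2.4 × 0.75 = 16.2.
Odds after that evidence = (9/991) × 16.2 = 729/4955.
Target odds = 0.95/0.05 = 19.
Need 1.3ⁿ ≥ 19 ÷ (729/4955) = 94145/729.
1.3¹⁸ ≈112.455 falls short of 94145/729 but 1.3¹⁹ ≈146.192 reaches it, so n = 19.

19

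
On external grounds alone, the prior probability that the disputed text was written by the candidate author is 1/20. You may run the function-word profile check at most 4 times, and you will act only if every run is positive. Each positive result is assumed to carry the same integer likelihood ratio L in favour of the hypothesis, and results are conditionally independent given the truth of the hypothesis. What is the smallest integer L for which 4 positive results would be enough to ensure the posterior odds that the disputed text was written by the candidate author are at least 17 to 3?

4

Prior odds = 0.05/0.95 = 1/19.
Target odds = 17/3.
Need L⁴ ≥ 17/3 ÷ (1/19) = 323/3.
3⁴ = 81 < 323/3 ≤ 256 = 4⁴, so L = 4.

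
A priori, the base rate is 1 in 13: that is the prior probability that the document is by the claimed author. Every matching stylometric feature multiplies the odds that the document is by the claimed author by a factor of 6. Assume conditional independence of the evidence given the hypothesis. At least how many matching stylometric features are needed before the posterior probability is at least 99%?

4

Prior odds: (1/13) ÷ (12/13) = 1/12.
Likelihood ratio per matching stylometric feature = 6.
Target posterior odds = 0.99/0.01 = 99.
Need (1/12) × 6ⁿ ≥ 99, i.e. 6ⁿ ≥ 1188.
6³ = 216 falls short of 1188 but 6⁴ = 1296 reaches it, so n = 4.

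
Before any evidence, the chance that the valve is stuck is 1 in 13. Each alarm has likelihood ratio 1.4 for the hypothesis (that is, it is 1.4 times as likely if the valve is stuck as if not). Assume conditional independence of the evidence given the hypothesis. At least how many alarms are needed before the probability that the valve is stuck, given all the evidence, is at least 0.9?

Prior odds = (1/13)/(12/13) = 1/12.
Likelihood ratio per alarm = 1.4.
Target odds: 0.9 ÷ 0.1 = 9.
Need (1/12) × 1.4ⁿ ≥ 9, i.e. 1.4ⁿ ≥ 108.
1.4¹³ ≈79.3715 falls short of 108 but 1.4¹⁴ ≈111.12 reaches it, so n = 14.

14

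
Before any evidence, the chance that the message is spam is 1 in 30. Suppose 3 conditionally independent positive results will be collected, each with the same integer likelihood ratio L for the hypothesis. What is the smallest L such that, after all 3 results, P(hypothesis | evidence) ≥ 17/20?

Prior odds = (1/30)/(29/30) = 1/29.
Target odds = 0.85/0.15 = 17/3.
Need L³ ≥ 17/3 ÷ (1/29) = 493/3.
5³ = 125 < 493/3 ≤ 216 = 6³, so L = 6.

6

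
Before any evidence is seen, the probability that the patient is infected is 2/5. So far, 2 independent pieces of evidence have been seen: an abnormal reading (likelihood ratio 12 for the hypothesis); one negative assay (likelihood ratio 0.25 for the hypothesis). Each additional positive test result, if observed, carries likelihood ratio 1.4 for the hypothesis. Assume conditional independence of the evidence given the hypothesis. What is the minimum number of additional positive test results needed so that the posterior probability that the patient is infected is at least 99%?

Prior odds = 0.4/0.6 = 2/3.
Combined Bayes factor of the evidence already in hand = 12 × 0.25 = 3.
Odds after that evidence = (2/3) × 3 = 2.
Target odds = 0.99/0.01 = 99.
Need 1.4ⁿ ≥ 99 ÷ 2 = 49.5.
1.4¹¹ ≈40.4957 falls short of 49.5 but 1.4¹² ≈56.6939 reaches it, so n = 12.

12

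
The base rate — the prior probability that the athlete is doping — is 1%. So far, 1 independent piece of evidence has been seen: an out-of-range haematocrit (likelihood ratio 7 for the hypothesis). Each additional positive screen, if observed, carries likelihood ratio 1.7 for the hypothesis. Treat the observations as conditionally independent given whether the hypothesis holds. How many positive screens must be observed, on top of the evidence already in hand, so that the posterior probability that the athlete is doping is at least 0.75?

8

Prior odds = 0.01/0.99 = 1/99.
Bayes factor of the evidence already in hand = 7.
Odds after that evidence = (1/99) × 7 = 7/99.
Target odds = 0.75/0.25 = 3.
Need 1.7ⁿ ≥ 3 ÷ (7/99) = 297/7.
1.7⁷ = 410338673/10000000 falls short of 297/7 but 1.7⁸ ≈69.7576 reaches it, so n = 8.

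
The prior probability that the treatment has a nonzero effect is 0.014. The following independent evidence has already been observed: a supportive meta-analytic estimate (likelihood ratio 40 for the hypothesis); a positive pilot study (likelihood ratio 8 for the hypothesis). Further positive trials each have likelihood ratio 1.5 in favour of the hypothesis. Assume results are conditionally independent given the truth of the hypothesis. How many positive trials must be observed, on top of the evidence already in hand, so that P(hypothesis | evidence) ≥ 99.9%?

14

Prior odds = 0.014/0.986 = 7/493.
Combined Bayes factor of the evidence already in hand = 40 × 8 = 320.
Odds after that evidence = (7/493) × 320 = 2240/493.
Target odds = 0.999/0.001 = 999.
Need 1.5ⁿ ≥ 999 ÷ (2240/493) = 492507/2240.
1.5¹³ = 1594323/8192 falls short of 492507/2240 but 1.5¹⁴ = 4782969/16384 reaches it, so n = 14.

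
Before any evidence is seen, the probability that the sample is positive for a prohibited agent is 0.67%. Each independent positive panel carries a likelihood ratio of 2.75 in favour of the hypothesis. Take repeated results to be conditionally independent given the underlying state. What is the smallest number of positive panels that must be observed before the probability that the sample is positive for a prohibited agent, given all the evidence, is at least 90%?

8

Prior odds: 0.0067 ÷ 0.9933 = 67/9933.
Likelihood ratio per positive panel = 2.75.
Target odds: 0.9 ÷ 0.1 = 9.
Require 2.75ⁿ ≥ 9 ÷ (67/9933) = 89397/67.
2.75⁷ = 19487171/16384 falls short of 89397/67 but 2.75⁸ = 214358881/65536 reaches it, so n = 8.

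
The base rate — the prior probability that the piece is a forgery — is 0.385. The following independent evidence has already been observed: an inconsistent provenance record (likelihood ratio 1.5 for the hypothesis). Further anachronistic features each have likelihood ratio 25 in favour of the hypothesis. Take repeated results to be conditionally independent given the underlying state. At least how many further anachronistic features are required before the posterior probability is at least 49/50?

Prior odds = 0.385/0.615 = 77/123.
Bayes factor of the evidence already in hand = 1.5.
Odds after that evidence = (77/123) × 1.5 = 77/82.
Target odds = 0.98/0.02 = 49.
Need 25ⁿ ≥ 49 ÷ (77/82) = 574/11.
25¹ = 25 falls short of 574/11 but 25² = 625 reaches it, so n = 2.

2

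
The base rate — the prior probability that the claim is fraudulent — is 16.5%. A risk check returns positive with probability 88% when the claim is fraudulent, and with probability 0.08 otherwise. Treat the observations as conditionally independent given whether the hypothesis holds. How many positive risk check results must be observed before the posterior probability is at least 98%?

Prior odds: 0.165 ÷ 0.835 = 33/167.
Likelihood ratio of a positive result = 0.88/0.08 = 11.
Target odds: 0.98 ÷ 0.02 = 49.
Need (33/167) × 11ⁿ ≥ 49, i.e. 11ⁿ ≥ 8183/33.
11² = 121 falls short of 8183/33 but 11³ = 1331 reaches it, so n = 3.

3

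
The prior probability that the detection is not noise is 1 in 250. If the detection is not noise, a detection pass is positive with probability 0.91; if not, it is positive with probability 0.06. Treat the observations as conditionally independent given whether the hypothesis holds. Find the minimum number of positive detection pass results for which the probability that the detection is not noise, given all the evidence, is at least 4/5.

Prior odds: 0.004 ÷ 0.996 = 1/249.
Likelihood ratio of a positive = 0.91/0.06 = 91/6.
Target odds: 0.8 ÷ 0.2 = 4.
Need (1/249) × (91/6)ⁿ ≥ 4, i.e. (91/6)ⁿ ≥ 996.
(91/6)² = 8281/36 falls short of 996 but (91/6)³ = 753571/216 reaches it, so n = 3.

3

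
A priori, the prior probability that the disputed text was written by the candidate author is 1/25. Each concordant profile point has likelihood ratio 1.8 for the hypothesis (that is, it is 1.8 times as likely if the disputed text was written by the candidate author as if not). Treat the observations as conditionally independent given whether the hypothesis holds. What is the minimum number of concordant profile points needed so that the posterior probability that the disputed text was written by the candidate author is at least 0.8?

8

Prior odds = 0.04/0.96 = 1/24.
Likelihood ratio per concordant profile point = 1.8.
Target posterior odds = 0.8/0.2 = 4.
Require 1.8ⁿ ≥ 4 ÷ (1/24) = 96.
1.8⁷ = 4782969/78125 falls short of 96 but 1.8⁸ = 43046721/390625 reaches it, so n = 8.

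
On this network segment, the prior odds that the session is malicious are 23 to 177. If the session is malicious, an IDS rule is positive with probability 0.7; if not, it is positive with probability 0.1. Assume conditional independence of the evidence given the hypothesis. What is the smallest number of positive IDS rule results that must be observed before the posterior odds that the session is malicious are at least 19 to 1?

Prior odds = 23/177.
Likelihood ratio of a positive = 0.7/0.1 = 7.
Target odds = 19.
Need (23/177) × 7ⁿ ≥ 19, i.e. 7ⁿ ≥ 3363/23.
7² = 49 falls short of 3363/23 but 7³ = 343 reaches it, so n = 3.

3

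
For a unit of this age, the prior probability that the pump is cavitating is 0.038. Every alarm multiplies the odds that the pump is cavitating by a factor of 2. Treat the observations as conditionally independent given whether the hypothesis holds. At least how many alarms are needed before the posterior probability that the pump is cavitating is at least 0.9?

8

Prior odds = 0.038/0.962 = 19/481.
Likelihood ratio per alarm = 2.
Target odds: 0.9 ÷ 0.1 = 9.
Require 2ⁿ ≥ 9 ÷ (19/481) = 4329/19.
2⁷ = 128 falls short of 4329/19 but 2⁸ = 256 reaches it, so n = 8.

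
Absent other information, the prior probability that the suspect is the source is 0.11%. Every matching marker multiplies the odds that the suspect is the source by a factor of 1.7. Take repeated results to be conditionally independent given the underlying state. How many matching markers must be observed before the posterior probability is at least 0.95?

19

Prior odds = 0.0011/0.9989 = 11/9989.
Likelihood ratio per matching marker = 1.7.
Target odds: 0.95 ÷ 0.05 = 19.
Require 1.7ⁿ ≥ 19 ÷ (11/9989) = 189791/11.
1.7¹⁸ ≈14063.1 falls short of 189791/11 but 1.7¹⁹ ≈23907.2 reaches it, so n = 19.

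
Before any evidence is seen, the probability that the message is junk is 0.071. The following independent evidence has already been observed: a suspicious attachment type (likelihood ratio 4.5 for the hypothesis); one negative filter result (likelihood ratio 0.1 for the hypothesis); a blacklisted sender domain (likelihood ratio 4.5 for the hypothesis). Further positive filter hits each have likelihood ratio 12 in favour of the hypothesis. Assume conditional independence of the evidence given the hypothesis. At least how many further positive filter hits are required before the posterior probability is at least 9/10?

2

Prior odds = 0.071/0.929 = 71/929.
Combined Bayes factor of the evidence already in hand = 4.5 × 0.1 × 4.5 = 2.025.
Odds after that evidence = (71/929) × 2.025 = 5751/37160.
Target odds = 0.9/0.1 = 9.
Need 12ⁿ ≥ 9 ÷ (5751/37160) = 37160/639.
12¹ = 12 falls short of 37160/639 but 12² = 144 reaches it, so n = 2.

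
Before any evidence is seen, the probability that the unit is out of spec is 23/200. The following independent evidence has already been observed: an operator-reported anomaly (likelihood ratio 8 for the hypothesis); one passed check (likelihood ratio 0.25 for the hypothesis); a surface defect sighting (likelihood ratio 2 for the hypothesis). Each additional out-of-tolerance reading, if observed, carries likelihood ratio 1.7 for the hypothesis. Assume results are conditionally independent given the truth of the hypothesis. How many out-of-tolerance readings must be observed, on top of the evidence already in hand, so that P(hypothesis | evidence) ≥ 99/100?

10

Prior odds = 0.115/0.885 = 23/177.
Combined Bayes factor of the evidence already in hand = 8 × 0.25 × 2 = 4.
Odds after that evidence = (23/177) × 4 = 92/177.
Target odds = 0.99/0.01 = 99.
Need 1.7ⁿ ≥ 99 ÷ (92/177) = 17523/92.
1.7⁹ ≈118.588 falls short of 17523/92 but 1.7¹⁰ ≈201.599 reaches it, so n = 10.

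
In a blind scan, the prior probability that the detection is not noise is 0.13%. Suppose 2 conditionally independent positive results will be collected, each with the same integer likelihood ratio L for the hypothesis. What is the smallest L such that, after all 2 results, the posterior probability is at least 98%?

Prior odds = 0.0013/0.9987 = 13/9987.
Target odds = 0.98/0.02 = 49.
Need L² ≥ 49 ÷ (13/9987) = 489363/13.
194² = 37636 < 489363/13 ≤ 38025 = 195², so L = 195.

195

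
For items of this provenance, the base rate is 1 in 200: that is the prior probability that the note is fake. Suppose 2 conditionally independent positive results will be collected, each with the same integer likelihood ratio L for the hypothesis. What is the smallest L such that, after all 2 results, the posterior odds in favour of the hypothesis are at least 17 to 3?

34

Prior odds = 0.005/0.995 = 1/199.
Target odds = 17/3.
Need L² ≥ 17/3 ÷ (1/199) = 3383/3.
33² = 1089 < 3383/3 ≤ 1156 = 34², so L = 34.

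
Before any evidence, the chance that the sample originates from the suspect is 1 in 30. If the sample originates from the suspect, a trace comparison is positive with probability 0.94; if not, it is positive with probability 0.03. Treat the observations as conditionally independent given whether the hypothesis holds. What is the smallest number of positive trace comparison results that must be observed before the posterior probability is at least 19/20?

2

Prior odds: (1/30) ÷ (29/30) = 1/29.
Likelihood ratio of a positive = 0.94/0.03 = 94/3.
Target posterior odds = 0.95/0.05 = 19.
Require (94/3)ⁿ ≥ 19 ÷ (1/29) = 551.
(94/3)¹ = 94/3 falls short of 551 but (94/3)² = 8836/9 reaches it, so n = 2.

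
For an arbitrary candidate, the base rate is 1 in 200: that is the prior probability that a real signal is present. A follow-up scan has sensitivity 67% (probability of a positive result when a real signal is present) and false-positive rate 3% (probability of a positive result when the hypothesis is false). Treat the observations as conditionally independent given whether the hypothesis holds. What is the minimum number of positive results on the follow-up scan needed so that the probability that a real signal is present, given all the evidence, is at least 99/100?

Prior odds = 0.005/0.995 = 1/199.
Likelihood ratio of a positive result = 0.67/0.03 = 67/3.
Target odds: 0.99 ÷ 0.01 = 99.
Need (1/199) × (67/3)ⁿ ≥ 99, i.e. (67/3)ⁿ ≥ 19701.
(67/3)³ = 300763/27 falls short of 19701 but (67/3)⁴ = 20151121/81 reaches it, so n = 4.

4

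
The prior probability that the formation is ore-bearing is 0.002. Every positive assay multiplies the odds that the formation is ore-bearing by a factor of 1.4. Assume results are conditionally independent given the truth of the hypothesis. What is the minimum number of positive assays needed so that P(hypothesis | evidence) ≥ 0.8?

Prior odds: 0.002 ÷ 0.998 = 1/499.
Likelihood ratio per positive assay = 1.4.
Target posterior odds = 0.8/0.2 = 4.
Require 1.4ⁿ ≥ 4 ÷ (1/499) = 1996.
1.4²² ≈1639.9 falls short of 1996 but 1.4²³ ≈2295.86 reaches it, so n = 23.

23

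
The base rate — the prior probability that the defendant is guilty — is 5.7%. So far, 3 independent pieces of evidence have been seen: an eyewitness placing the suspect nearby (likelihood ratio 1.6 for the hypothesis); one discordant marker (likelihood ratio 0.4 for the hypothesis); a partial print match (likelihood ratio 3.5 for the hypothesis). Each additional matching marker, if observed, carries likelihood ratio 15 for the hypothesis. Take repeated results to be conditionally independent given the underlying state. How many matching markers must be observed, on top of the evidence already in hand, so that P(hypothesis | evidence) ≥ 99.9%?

Prior odds = 0.057/0.943 = 57/943.
Combined Bayes factor of the evidence already in hand = 1.6 × 0.4 × 3.5 = 2.24.
Odds after that evidence = (57/943) × 2.24 = 3192/23575.
Target odds = 0.999/0.001 = 999.
Need 15ⁿ ≥ 999 ÷ (3192/23575) = 7850475/1064.
15³ = 3375 falls short of 7850475/1064 but 15⁴ = 50625 reaches it, so n = 4.

4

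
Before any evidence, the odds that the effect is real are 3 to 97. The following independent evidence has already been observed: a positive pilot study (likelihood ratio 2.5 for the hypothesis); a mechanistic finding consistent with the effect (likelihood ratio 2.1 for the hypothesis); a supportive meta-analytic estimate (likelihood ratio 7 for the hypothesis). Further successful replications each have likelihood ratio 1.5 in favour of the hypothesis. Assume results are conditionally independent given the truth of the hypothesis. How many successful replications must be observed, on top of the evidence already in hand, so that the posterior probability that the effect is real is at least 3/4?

Prior odds = 3/97.
Combined Bayes factor of the evidence already in hand = 2.5 × 2.1 × 7 = 36.75.
Odds after that evidence = (3/97) × 36.75 = 441/388.
Target odds = 0.75/0.25 = 3.
Need 1.5ⁿ ≥ 3 ÷ (441/388) = 388/147.
1.5² = 2.25 falls short of 388/147 but 1.5³ = 3.375 reaches it, so n = 3.

3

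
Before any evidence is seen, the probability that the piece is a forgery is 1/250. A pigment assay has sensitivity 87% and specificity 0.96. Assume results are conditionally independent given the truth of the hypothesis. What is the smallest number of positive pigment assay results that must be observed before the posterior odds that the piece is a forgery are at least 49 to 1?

Prior odds: 0.004 ÷ 0.996 = 1/249.
False-positive rate = 1 − 0.96 = 0.04; likelihood ratio of a positive = 0.87/0.04 = 21.75.
Target odds = 49.
Require 21.75ⁿ ≥ 49 ÷ (1/249) = 12201.
21.75³ = 658503/64 falls short of 12201 but 21.75⁴ = 57289761/256 reaches it, so n = 4.

4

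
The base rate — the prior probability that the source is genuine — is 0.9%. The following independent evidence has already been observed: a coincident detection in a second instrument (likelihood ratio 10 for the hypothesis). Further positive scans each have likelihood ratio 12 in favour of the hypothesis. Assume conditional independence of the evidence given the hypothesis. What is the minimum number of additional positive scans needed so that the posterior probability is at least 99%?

Prior odds = 0.009/0.991 = 9/991.
Bayes factor of the evidence already in hand = 10.
Odds after that evidence = (9/991) × 10 = 90/991.
Target odds = 0.99/0.01 = 99.
Need 12ⁿ ≥ 99 ÷ (90/991) = 1090.1.
12² = 144 falls short of 1090.1 but 12³ = 1728 reaches it, so n = 3.

3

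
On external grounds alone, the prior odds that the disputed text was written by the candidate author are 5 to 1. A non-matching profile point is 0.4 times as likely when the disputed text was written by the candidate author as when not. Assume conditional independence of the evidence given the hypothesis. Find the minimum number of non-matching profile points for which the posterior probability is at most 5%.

Prior odds = 5.
Likelihood ratio per non-matching profile point = 0.4.
Target posterior odds = 0.05/0.95 = 1/19.
Need 5 × 0.4ⁿ ≤ 1/19, i.e. 0.4ⁿ ≤ 1/95.
0.4⁴ = 0.0256 is still above 1/95 but 0.4⁵ = 0.01024 is at or below it, so n = 5.

5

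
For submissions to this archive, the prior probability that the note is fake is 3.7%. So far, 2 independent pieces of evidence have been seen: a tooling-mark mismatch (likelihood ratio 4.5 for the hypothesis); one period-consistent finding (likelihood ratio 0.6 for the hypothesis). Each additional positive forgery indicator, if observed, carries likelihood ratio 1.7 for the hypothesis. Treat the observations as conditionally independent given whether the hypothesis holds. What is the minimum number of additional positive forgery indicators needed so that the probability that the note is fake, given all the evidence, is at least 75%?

7

Prior odds = 0.037/0.963 = 37/963.
Combined Bayes factor of the evidence already in hand = 4.5 × 0.6 = 2.7.
Odds after that evidence = (37/963) × 2.7 = 111/1070.
Target odds = 0.75/0.25 = 3.
Need 1.7ⁿ ≥ 3 ÷ (111/1070) = 1070/37.
1.7⁶ = 24137569/1000000 falls short of 1070/37 but 1.7⁷ = 410338673/10000000 reaches it, so n = 7.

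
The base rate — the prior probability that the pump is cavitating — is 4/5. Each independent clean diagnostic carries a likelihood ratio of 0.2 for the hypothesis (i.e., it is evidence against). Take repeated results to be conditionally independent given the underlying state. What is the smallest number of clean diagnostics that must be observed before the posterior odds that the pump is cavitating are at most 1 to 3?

2

Prior odds = 0.8/0.2 = 4.
Likelihood ratio per clean diagnostic = 0.2.
Target odds = 1/3.
Require 0.2ⁿ ≤ 1/3 ÷ 4 = 1/12.
0.2¹ = 0.2 is still above 1/12 but 0.2² = 0.04 is at or below it, so n = 2.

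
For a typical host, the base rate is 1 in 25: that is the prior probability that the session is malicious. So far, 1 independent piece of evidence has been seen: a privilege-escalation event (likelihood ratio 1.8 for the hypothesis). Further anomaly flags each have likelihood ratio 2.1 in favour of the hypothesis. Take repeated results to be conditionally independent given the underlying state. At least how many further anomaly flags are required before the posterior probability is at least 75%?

Prior odds = 0.04/0.96 = 1/24.
Bayes factor of the evidence already in hand = 1.8.
Odds after that evidence = (1/24) × 1.8 = 0.075.
Target odds = 0.75/0.25 = 3.
Need 2.1ⁿ ≥ 3 ÷ 0.075 = 40.
2.1⁴ = 19.4481 falls short of 40 but 2.1⁵ = 4084101/100000 reaches it, so n = 5.

5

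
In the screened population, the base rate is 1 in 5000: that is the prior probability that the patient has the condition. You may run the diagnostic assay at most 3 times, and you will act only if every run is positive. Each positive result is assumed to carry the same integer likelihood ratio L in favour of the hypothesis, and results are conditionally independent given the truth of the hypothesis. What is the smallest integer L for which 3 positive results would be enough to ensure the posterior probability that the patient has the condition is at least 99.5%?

100

Prior odds = 0.0002/0.9998 = 1/4999.
Target odds = 0.995/0.005 = 199.
Need L³ ≥ 199 ÷ (1/4999) = 994801.
99³ = 970299 < 994801 ≤ 1000000 = 100³, so L = 100.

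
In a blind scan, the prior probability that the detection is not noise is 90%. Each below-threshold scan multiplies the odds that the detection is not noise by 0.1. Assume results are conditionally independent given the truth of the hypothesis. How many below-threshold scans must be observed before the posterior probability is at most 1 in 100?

3

Prior odds: 0.9 ÷ 0.1 = 9.
Likelihood ratio per below-threshold scan = 0.1.
Target odds: 0.01 ÷ 0.99 = 1/99.
Require 0.1ⁿ ≤ 1/99 ÷ 9 = 1/891.
0.1² = 0.01 is still above 1/891 but 0.1³ = 0.001 is at or below it, so n = 3.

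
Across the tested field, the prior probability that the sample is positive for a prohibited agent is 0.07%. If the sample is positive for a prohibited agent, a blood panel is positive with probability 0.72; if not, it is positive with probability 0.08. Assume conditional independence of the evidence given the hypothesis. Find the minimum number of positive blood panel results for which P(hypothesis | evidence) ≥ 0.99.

6

Prior odds: 0.0007 ÷ 0.9993 = 7/9993.
Likelihood ratio of a positive = 0.72/0.08 = 9.
Target odds: 0.99 ÷ 0.01 = 99.
Need (7/9993) × 9ⁿ ≥ 99, i.e. 9ⁿ ≥ 989307/7.
9⁵ = 59049 falls short of 989307/7 but 9⁶ = 531441 reaches it, so n = 6.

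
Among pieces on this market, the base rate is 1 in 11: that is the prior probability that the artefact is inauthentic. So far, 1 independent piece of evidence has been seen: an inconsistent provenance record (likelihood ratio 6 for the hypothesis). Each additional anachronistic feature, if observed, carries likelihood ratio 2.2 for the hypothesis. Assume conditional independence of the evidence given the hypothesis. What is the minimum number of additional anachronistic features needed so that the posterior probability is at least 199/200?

Prior odds = (1/11)/(10/11) = 0.1.
Bayes factor of the evidence already in hand = 6.
Odds after that evidence = 0.1 × 6 = 0.6.
Target odds = 0.995/0.005 = 199.
Need 2.2ⁿ ≥ 199 ÷ 0.6 = 995/3.
2.2⁷ = 19487171/78125 falls short of 995/3 but 2.2⁸ = 214358881/390625 reaches it, so n = 8.

8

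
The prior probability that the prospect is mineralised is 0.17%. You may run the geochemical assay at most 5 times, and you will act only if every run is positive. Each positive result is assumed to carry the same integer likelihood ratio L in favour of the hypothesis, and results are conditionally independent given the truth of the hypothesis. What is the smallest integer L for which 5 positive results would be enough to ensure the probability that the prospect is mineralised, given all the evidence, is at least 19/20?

Prior odds = 0.0017/0.9983 = 17/9983.
Target odds = 0.95/0.05 = 19.
Need L⁵ ≥ 19 ÷ (17/9983) = 189677/17.
6⁵ = 7776 < 189677/17 ≤ 16807 = 7⁵, so L = 7.

7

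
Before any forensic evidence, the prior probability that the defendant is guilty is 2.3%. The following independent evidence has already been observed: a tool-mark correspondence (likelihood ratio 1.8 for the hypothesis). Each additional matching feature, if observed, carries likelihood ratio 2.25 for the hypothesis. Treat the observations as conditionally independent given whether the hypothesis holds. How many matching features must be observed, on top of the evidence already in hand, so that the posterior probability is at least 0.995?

Prior odds = 0.023/0.977 = 23/977.
Bayes factor of the evidence already in hand = 1.8.
Odds after that evidence = (23/977) × 1.8 = 207/4885.
Target odds = 0.995/0.005 = 199.
Need 2.25ⁿ ≥ 199 ÷ (207/4885) = 972115/207.
2.25¹⁰ ≈3325.26 falls short of 972115/207 but 2.25¹¹ ≈7481.83 reaches it, so n = 11.

11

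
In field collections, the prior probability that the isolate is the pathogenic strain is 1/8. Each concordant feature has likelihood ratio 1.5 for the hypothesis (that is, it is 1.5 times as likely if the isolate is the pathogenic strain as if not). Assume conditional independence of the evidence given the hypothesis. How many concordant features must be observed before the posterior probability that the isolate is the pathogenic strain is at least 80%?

9

Prior odds = 0.125/0.875 = 1/7.
Likelihood ratio per concordant feature = 1.5.
Target posterior odds = 0.8/0.2 = 4.
Need (1/7) × 1.5ⁿ ≥ 4, i.e. 1.5ⁿ ≥ 28.
1.5⁸ = 25.62890625 falls short of 28 but 1.5⁹ = 19683/512 reaches it, so n = 9.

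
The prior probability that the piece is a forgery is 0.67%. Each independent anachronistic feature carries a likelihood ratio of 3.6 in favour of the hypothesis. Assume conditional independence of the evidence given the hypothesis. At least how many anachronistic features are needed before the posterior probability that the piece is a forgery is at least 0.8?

Prior odds = 0.0067/0.9933 = 67/9933.
Likelihood ratio per anachronistic feature = 3.6.
Target posterior odds = 0.8/0.2 = 4.
Need (67/9933) × 3.6ⁿ ≥ 4, i.e. 3.6ⁿ ≥ 39732/67.
3.6⁴ = 167.9616 falls short of 39732/67 but 3.6⁵ = 604.66176 reaches it, so n = 5.

5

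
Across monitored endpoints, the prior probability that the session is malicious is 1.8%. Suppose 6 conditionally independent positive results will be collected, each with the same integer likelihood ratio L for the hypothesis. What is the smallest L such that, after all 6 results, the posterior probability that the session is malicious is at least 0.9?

Prior odds = 0.018/0.982 = 9/491.
Target odds = 0.9/0.1 = 9.
Need L⁶ ≥ 9 ÷ (9/491) = 491.
2⁶ = 64 < 491 ≤ 729 = 3⁶, so L = 3.

3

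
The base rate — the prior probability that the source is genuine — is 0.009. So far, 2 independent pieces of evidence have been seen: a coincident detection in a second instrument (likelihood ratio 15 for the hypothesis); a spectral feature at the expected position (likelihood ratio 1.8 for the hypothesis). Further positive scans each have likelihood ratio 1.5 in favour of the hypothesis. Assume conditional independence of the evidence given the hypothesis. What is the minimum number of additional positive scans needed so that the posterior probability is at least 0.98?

Prior odds = 0.009/0.991 = 9/991.
Combined Bayes factor of the evidence already in hand = 15 × 1.8 = 27.
Odds after that evidence = (9/991) × 27 = 243/991.
Target odds = 0.98/0.02 = 49.
Need 1.5ⁿ ≥ 49 ÷ (243/991) = 48559/243.
1.5¹³ = 1594323/8192 falls short of 48559/243 but 1.5¹⁴ = 4782969/16384 reaches it, so n = 14.

14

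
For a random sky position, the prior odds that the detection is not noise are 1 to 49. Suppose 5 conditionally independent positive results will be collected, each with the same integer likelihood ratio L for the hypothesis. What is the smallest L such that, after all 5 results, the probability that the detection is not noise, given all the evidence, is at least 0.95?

Prior odds = 1/49.
Target odds = 0.95/0.05 = 19.
Need L⁵ ≥ 19 ÷ (1/49) = 931.
3⁵ = 243 < 931 ≤ 1024 = 4⁵, so L = 4.

4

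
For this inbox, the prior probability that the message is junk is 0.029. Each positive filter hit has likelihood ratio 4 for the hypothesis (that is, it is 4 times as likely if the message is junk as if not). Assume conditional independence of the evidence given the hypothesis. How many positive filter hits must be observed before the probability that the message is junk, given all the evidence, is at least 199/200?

7

Prior odds: 0.029 ÷ 0.971 = 29/971.
Likelihood ratio per positive filter hit = 4.
Target odds: 0.995 ÷ 0.005 = 199.
Need (29/971) × 4ⁿ ≥ 199, i.e. 4ⁿ ≥ 193229/29.
4⁶ = 4096 falls short of 193229/29 but 4⁷ = 16384 reaches it, so n = 7.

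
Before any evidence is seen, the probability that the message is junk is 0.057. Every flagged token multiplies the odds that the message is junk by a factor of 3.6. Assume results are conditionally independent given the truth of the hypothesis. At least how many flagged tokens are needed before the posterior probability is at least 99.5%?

Prior odds: 0.057 ÷ 0.943 = 57/943.
Likelihood ratio per flagged token = 3.6.
Target posterior odds = 0.995/0.005 = 199.
Require 3.6ⁿ ≥ 199 ÷ (57/943) = 187657/57.
3.6⁶ = 34012224/15625 falls short of 187657/57 but 3.6⁷ = 612220032/78125 reaches it, so n = 7.

7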